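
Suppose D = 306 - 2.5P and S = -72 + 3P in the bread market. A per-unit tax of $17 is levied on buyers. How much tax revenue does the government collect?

Tax revenue = 1887

Pre-tax equilibrium: P* = 756/11, Q* = 1476/11.
Tax on buyers shifts demand to D = 306 − 2.5(P + 17) = 263.5 - 2.5P.
263.5 - 2.5P = -72 + 3P gives seller price Ps = 61; buyers pay Pb = 61 + 17 = 78.
New quantity: Q = 306 − 2.5(78) = 111.
Revenue = 17 × 111 = 1887.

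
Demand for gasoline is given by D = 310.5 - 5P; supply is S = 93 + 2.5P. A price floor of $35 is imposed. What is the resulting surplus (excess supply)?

Equilibrium price would be P* = 29, so the floor at 35 binds.
At P = 35: D = 135.5, S = 180.5.
Surplus = 180.5 − 135.5 = 45.

Surplus = 45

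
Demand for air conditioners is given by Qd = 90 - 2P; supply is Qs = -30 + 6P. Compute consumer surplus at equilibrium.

Consumer surplus = 900

Equilibrium: 90 - 2P = -30 + 6P gives P* = 15, Q* = 60.
Demand choke price (Qd = 0): P = 45.
CS = ½(45 − 15)(60) = 900.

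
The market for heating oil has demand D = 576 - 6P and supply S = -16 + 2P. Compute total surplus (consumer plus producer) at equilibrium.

Equilibrium: 576 - 6P = -16 + 2P gives P* = 74, Q* = 132.
Demand choke price: P = 96; supply starts at P = 8.
CS = ½(96 − 74)(132) = 1452; PS = ½(74 − 8)(132) = 4356.

Total surplus = 5808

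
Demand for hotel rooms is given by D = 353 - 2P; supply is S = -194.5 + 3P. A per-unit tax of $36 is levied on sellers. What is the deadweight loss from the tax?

Deadweight loss = 777.6

Pre-tax equilibrium: P* = 109.5, Q* = 134.
Tax on sellers shifts supply to S = -194.5 + 3(P − 36) = -302.5 + 3P.
353 - 2P = -302.5 + 3P gives buyer price Pb = 131.1; sellers receive Ps = 131.1 − 36 = 95.1.
New quantity: Q = 353 − 2(131.1) = 90.8.
DWL = ½ × 36 × (134 − 90.8) = 777.6.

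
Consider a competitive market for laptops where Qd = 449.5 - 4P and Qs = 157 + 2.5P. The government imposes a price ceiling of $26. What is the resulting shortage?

Shortage = 123.5

Equilibrium price would be P* = 45, so the ceiling at 26 binds.
At P = 26: Qd = 449.5 − 4(26) = 345.5, Qs = 157 + 2.5(26) = 222.
Shortage = 345.5 − 222 = 123.5.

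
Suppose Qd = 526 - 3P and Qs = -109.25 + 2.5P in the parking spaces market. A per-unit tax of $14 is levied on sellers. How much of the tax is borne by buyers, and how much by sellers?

Pre-tax equilibrium: P* = 115.5, Q* = 179.5.
Tax on sellers shifts supply to Qs = -109.25 + 2.5(P − 14) = -144.25 + 2.5P.
526 - 3P = -144.25 + 2.5P gives buyer price Pb = 2681/22; sellers receive Ps = 2681/22 − 14 = 2373/22.
New quantity: Q = 526 − 3(2681/22) = 3529/22.
Buyer burden = 2681/22 − 115.5 = 70/11; seller burden = 115.5 − 2373/22 = 84/11.

Buyers bear 70/11, sellers bear 84/11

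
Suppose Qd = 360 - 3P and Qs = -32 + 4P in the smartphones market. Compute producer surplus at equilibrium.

Producer surplus = 4608

Equilibrium: 360 - 3P = -32 + 4P gives P* = 56, Q* = 192.
Supply starts at P = 8 (where Qs = 0).
PS = ½(56 − 8)(192) = 4608.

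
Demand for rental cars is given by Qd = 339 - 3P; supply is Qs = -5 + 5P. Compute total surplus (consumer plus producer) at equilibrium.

Total surplus = 11760

Equilibrium: 339 - 3P = -5 + 5P gives P* = 43, Q* = 210.
Demand choke price: P = 113; supply starts at P = 1.
CS = ½(113 − 43)(210) = 7350; PS = ½(43 − 1)(210) = 4410.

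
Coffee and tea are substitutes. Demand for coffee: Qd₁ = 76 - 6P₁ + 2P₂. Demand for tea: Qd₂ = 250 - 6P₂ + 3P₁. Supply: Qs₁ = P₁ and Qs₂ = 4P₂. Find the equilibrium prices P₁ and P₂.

P₁ = 19.6875, P₂ = 30.90625

Market 1: 76 - 6P₁ + 2P₂ = P₁ → 7P₁ - 2P₂ = 76.
Market 2: 10P₂ - 3P₁ = 250.
Eliminating P₂: 10×(1) + 2×(2) gives 64P₁ = 1260, so P₁ = 19.6875.
Back-substitute into (2): P₂ = (250 + 3×19.6875) / 10 = 30.90625.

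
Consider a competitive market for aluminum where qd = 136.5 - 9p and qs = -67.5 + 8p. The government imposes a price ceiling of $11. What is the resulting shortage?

Shortage = 17

Equilibrium price would be p* = 12, so the ceiling at 11 binds.
At p = 11: qd = 136.5 − 9(11) = 37.5, qs = -67.5 + 8(11) = 20.5.
Shortage = 37.5 − 20.5 = 17.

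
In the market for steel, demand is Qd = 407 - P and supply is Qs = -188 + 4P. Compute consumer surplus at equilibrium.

Consumer surplus = 41472

Equilibrium: 407 - P = -188 + 4P gives P* = 119, Q* = 288.
Demand choke price (Qd = 0): P = 407.
CS = ½(407 − 119)(288) = 41472.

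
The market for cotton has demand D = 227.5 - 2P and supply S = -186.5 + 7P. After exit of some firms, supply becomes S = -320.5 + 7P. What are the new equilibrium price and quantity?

P' = 548/9, Q' = 1903/18

Original equilibrium: P* = 46, Q* = 135.5.
New equilibrium: 227.5 - 2P = -320.5 + 7P, so 548 = 9P and P' = 548/9; Q' = 227.5 − 2(548/9) = 1903/18.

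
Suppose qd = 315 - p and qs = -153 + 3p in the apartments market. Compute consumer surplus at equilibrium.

Equilibrium: 315 - p = -153 + 3p gives p* = 117, q* = 198.
Demand choke price (qd = 0): p = 315.
CS = ½(315 − 117)(198) = 19602.

Consumer surplus = 19602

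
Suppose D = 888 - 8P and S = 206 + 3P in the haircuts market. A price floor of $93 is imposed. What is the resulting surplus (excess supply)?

Equilibrium price would be P* = 62, so the floor at 93 binds.
At P = 93: D = 144, S = 485.
Surplus = 485 − 144 = 341.

Surplus = 341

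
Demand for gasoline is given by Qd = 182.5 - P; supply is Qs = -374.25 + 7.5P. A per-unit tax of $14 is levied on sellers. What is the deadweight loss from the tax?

Deadweight loss = 1470/17

Pre-tax equilibrium: P* = 65.5, Q* = 117.
Tax on sellers shifts supply to Qs = -374.25 + 7.5(P − 14) = -479.25 + 7.5P.
182.5 - P = -479.25 + 7.5P gives buyer price Pb = 2647/34; sellers receive Ps = 2647/34 − 14 = 2171/34.
New quantity: Q = 182.5 − 1(2647/34) = 1779/17.
DWL = ½ × 14 × (117 − 1779/17) = 1470/17.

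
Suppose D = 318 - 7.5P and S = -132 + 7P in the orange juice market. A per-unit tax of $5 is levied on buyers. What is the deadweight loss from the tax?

Deadweight loss = 2625/58

Pre-tax equilibrium: P* = 900/29, Q* = 2472/29.
Tax on buyers shifts demand to D = 318 − 7.5(P + 5) = 280.5 - 7.5P.
280.5 - 7.5P = -132 + 7P gives seller price Ps = 825/29; buyers pay Pb = 825/29 + 5 = 970/29.
New quantity: Q = 318 − 7.5(970/29) = 1947/29.
DWL = ½ × 5 × (2472/29 − 1947/29) = 2625/58.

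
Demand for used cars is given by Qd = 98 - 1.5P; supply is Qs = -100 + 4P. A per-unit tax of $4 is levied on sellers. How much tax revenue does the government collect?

Tax revenue = 1744/11

Pre-tax equilibrium: P* = 36, Q* = 44.
Tax on sellers shifts supply to Qs = -100 + 4(P − 4) = -116 + 4P.
98 - 1.5P = -116 + 4P gives buyer price Pb = 428/11; sellers receive Ps = 428/11 − 4 = 384/11.
New quantity: Q = 98 − 1.5(428/11) = 436/11.
Revenue = 4 × 436/11 = 1744/11.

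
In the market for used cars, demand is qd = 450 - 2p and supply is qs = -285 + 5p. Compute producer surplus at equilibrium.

Equilibrium: 450 - 2p = -285 + 5p gives p* = 105, q* = 240.
Supply starts at p = 57 (where qs = 0).
PS = ½(105 − 57)(240) = 5760.

Producer surplus = 5760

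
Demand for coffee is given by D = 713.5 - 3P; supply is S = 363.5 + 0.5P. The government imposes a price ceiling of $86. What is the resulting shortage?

Shortage = 49

Equilibrium price would be P* = 100, so the ceiling at 86 binds.
At P = 86: D = 713.5 − 3(86) = 455.5, S = 363.5 + 0.5(86) = 406.5.
Shortage = 455.5 − 406.5 = 49.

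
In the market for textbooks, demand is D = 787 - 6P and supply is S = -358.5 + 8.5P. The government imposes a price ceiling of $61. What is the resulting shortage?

Shortage = 261

Equilibrium price would be P* = 79, so the ceiling at 61 binds.
At P = 61: D = 787 − 6(61) = 421, S = -358.5 + 8.5(61) = 160.
Shortage = 421 − 160 = 261.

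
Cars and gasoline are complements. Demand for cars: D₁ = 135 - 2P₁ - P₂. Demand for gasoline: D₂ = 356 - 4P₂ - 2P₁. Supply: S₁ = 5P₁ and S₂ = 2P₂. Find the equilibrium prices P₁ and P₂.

Market 1: 135 - 2P₁ - P₂ = 5P₁ → 7P₁ + P₂ = 135.
Market 2: 6P₂ + 2P₁ = 356.
Eliminating P₂: 6×(1) − 1×(2) gives 40P₁ = 454, so P₁ = 11.35.
Back-substitute into (2): P₂ = (356 − 2×11.35) / 6 = 55.55.

P₁ = 11.35, P₂ = 55.55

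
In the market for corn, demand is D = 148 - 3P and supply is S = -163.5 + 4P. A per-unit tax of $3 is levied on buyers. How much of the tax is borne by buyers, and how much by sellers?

Buyers bear 12/7, sellers bear 9/7

Pre-tax equilibrium: P* = 44.5, Q* = 14.5.
Tax on buyers shifts demand to D = 148 − 3(P + 3) = 139 - 3P.
139 - 3P = -163.5 + 4P gives seller price Ps = 605/14; buyers pay Pb = 605/14 + 3 = 647/14.
New quantity: Q = 148 − 3(647/14) = 131/14.
Buyer burden = 647/14 − 44.5 = 12/7; seller burden = 44.5 − 605/14 = 9/7.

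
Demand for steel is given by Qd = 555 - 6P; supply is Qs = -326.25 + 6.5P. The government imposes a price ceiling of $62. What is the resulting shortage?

Shortage = 106.25

Equilibrium price would be P* = 70.5, so the ceiling at 62 binds.
At P = 62: Qd = 555 − 6(62) = 183, Qs = -326.25 + 6.5(62) = 76.75.
Shortage = 183 − 76.75 = 106.25.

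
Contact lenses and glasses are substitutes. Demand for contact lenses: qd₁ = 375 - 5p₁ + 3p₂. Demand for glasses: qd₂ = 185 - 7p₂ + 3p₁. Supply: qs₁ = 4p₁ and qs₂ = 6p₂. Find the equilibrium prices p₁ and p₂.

Market 1: 375 - 5p₁ + 3p₂ = 4p₁ → 9p₁ - 3p₂ = 375.
Market 2: 13p₂ - 3p₁ = 185.
Eliminating p₂: 13×(1) + 3×(2) gives 108p₁ = 5430, so p₁ = 905/18.
Back-substitute into (2): p₂ = (185 + 3×905/18) / 13 = 155/6.

p₁ = 905/18, p₂ = 155/6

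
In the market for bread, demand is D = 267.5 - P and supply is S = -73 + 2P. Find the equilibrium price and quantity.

Set D = S: 267.5 - P = -73 + 2P.
340.5 = 3P, so P* = 113.5.
Q* = 267.5 − 1(113.5) = 154.

P* = 113.5, Q* = 154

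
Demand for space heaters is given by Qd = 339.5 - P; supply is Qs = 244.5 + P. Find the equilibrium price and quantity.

Set Qd = Qs: 339.5 - P = 244.5 + P.
95 = 2P, so P* = 47.5.
Q* = 339.5 − 1(47.5) = 292.

P* = 47.5, Q* = 292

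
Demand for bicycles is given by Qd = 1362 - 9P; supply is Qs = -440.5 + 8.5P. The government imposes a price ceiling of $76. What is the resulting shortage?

Shortage = 472.5

Equilibrium price would be P* = 103, so the ceiling at 76 binds.
At P = 76: Qd = 1362 − 9(76) = 678, Qs = -440.5 + 8.5(76) = 205.5.
Shortage = 678 − 205.5 = 472.5.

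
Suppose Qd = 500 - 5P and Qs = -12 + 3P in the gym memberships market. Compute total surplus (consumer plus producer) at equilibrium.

Equilibrium: 500 - 5P = -12 + 3P gives P* = 64, Q* = 180.
Demand choke price: P = 100; supply starts at P = 4.
CS = ½(100 − 64)(180) = 3240; PS = ½(64 − 4)(180) = 5400.

Total surplus = 8640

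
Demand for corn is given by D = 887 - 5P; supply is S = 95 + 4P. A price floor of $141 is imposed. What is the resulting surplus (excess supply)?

Equilibrium price would be P* = 88, so the floor at 141 binds.
At P = 141: D = 182, S = 659.
Surplus = 659 − 182 = 477.

Surplus = 477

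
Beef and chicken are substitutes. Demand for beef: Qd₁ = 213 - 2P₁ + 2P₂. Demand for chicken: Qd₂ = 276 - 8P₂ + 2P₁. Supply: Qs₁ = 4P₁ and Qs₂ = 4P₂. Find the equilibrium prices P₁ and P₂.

P₁ = 777/17, P₂ = 1041/34

Market 1: 213 - 2P₁ + 2P₂ = 4P₁ → 6P₁ - 2P₂ = 213.
Market 2: 12P₂ - 2P₁ = 276.
Eliminating P₂: 12×(1) + 2×(2) gives 68P₁ = 3108, so P₁ = 777/17.
Back-substitute into (2): P₂ = (276 + 2×777/17) / 12 = 1041/34.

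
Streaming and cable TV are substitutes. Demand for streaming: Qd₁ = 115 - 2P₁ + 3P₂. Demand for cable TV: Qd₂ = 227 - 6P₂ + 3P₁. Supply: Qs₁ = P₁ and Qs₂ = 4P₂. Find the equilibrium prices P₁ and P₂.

P₁ = 1831/21, P₂ = 342/7

Market 1: 115 - 2P₁ + 3P₂ = P₁ → 3P₁ - 3P₂ = 115.
Market 2: 10P₂ - 3P₁ = 227.
Eliminating P₂: 10×(1) + 3×(2) gives 21P₁ = 1831, so P₁ = 1831/21.
Back-substitute into (2): P₂ = (227 + 3×1831/21) / 10 = 342/7.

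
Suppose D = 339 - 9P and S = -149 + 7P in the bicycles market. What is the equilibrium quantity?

Set D = S: 339 - 9P = -149 + 7P.
488 = 16P, so P* = 30.5.
Q* = 339 − 9(30.5) = 64.5.

Q* = 64.5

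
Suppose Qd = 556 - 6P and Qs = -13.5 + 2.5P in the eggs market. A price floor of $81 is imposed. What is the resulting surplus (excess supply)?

Equilibrium price would be P* = 67, so the floor at 81 binds.
At P = 81: Qd = 70, Qs = 189.
Surplus = 189 − 70 = 119.

Surplus = 119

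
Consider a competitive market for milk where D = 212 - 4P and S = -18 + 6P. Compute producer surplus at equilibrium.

Equilibrium: 212 - 4P = -18 + 6P gives P* = 23, Q* = 120.
Supply starts at P = 3 (where S = 0).
PS = ½(23 − 3)(120) = 1200.

Producer surplus = 1200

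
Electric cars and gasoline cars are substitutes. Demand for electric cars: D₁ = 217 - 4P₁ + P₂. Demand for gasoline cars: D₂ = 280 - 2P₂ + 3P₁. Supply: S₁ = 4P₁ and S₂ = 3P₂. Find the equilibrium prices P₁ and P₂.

Market 1: 217 - 4P₁ + P₂ = 4P₁ → 8P₁ - P₂ = 217.
Market 2: 5P₂ - 3P₁ = 280.
Eliminating P₂: 5×(1) + 1×(2) gives 37P₁ = 1365, so P₁ = 1365/37.
Back-substitute into (2): P₂ = (280 + 3×1365/37) / 5 = 2891/37.

P₁ = 1365/37, P₂ = 2891/37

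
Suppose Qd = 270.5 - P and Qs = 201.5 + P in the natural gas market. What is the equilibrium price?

P* = 34.5

Set Qd = Qs: 270.5 - P = 201.5 + P.
69 = 2P, so P* = 34.5.
Q* = 270.5 − 1(34.5) = 236.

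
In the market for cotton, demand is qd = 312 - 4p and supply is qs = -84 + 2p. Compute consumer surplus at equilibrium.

Consumer surplus = 288

Equilibrium: 312 - 4p = -84 + 2p gives p* = 66, q* = 48.
Demand choke price (qd = 0): p = 78.
CS = ½(78 − 66)(48) = 288.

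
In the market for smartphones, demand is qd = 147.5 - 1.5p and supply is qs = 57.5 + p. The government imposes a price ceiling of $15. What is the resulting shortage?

Equilibrium price would be p* = 36, so the ceiling at 15 binds.
At p = 15: qd = 147.5 − 1.5(15) = 125, qs = 57.5 + 1(15) = 72.5.
Shortage = 125 − 72.5 = 52.5.

Shortage = 52.5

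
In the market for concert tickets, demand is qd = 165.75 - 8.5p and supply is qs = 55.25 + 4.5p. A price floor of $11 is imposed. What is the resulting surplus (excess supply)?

Surplus = 32.5

Equilibrium price would be p* = 8.5, so the floor at 11 binds.
At p = 11: qd = 72.25, qs = 104.75.
Surplus = 104.75 − 72.25 = 32.5.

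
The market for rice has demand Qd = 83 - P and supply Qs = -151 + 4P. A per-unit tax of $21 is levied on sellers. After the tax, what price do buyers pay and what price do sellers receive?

Buyers pay $63.6, sellers receive $42.6

Pre-tax equilibrium: P* = 46.8, Q* = 36.2.
Tax on sellers shifts supply to Qs = -151 + 4(P − 21) = -235 + 4P.
83 - P = -235 + 4P gives buyer price Pb = 63.6; sellers receive Ps = 63.6 − 21 = 42.6.
New quantity: Q = 83 − 1(63.6) = 19.4.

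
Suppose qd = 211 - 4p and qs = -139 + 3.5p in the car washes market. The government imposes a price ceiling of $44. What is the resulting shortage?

Equilibrium price would be p* = 140/3, so the ceiling at 44 binds.
At p = 44: qd = 211 − 4(44) = 35, qs = -139 + 3.5(44) = 15.
Shortage = 35 − 15 = 20.

Shortage = 20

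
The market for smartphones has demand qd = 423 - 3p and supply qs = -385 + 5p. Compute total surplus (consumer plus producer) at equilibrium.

Equilibrium: 423 - 3p = -385 + 5p gives p* = 101, q* = 120.
Demand choke price: p = 141; supply starts at p = 77.
CS = ½(141 − 101)(120) = 2400; PS = ½(101 − 77)(120) = 1440.

Total surplus = 3840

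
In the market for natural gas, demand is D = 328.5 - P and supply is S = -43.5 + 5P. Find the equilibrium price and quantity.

Set D = S: 328.5 - P = -43.5 + 5P.
372 = 6P, so P* = 62.
Q* = 328.5 − 1(62) = 266.5.

P* = 62, Q* = 266.5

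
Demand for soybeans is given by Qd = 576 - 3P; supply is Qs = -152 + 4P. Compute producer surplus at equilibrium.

Producer surplus = 8712

Equilibrium: 576 - 3P = -152 + 4P gives P* = 104, Q* = 264.
Supply starts at P = 38 (where Qs = 0).
PS = ½(104 − 38)(264) = 8712.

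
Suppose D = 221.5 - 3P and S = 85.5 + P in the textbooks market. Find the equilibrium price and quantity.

P* = 34, Q* = 119.5

Set D = S: 221.5 - 3P = 85.5 + P.
136 = 4P, so P* = 34.
Q* = 221.5 − 3(34) = 119.5.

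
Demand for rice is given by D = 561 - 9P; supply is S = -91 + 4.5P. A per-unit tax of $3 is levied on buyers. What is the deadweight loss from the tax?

Pre-tax equilibrium: P* = 1304/27, Q* = 379/3.
Tax on buyers shifts demand to D = 561 − 9(P + 3) = 534 - 9P.
534 - 9P = -91 + 4.5P gives seller price Ps = 1250/27; buyers pay Pb = 1250/27 + 3 = 1331/27.
New quantity: Q = 561 − 9(1331/27) = 352/3.
DWL = ½ × 3 × (379/3 − 352/3) = 13.5.

Deadweight loss = 13.5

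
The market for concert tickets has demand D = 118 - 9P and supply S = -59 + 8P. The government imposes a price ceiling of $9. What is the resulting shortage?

Equilibrium price would be P* = 177/17, so the ceiling at 9 binds.
At P = 9: D = 118 − 9(9) = 37, S = -59 + 8(9) = 13.
Shortage = 37 − 13 = 24.

Shortage = 24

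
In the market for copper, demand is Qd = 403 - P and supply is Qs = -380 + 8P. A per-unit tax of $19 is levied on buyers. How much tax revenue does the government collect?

Pre-tax equilibrium: P* = 87, Q* = 316.
Tax on buyers shifts demand to Qd = 403 − 1(P + 19) = 384 - P.
384 - P = -380 + 8P gives seller price Ps = 764/9; buyers pay Pb = 764/9 + 19 = 935/9.
New quantity: Q = 403 − 1(935/9) = 2692/9.
Revenue = 19 × 2692/9 = 51148/9.

Tax revenue = 51148/9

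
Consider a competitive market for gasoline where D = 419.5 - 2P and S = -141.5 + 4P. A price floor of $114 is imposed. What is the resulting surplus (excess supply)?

Surplus = 123

Equilibrium price would be P* = 93.5, so the floor at 114 binds.
At P = 114: D = 191.5, S = 314.5.
Surplus = 314.5 − 191.5 = 123.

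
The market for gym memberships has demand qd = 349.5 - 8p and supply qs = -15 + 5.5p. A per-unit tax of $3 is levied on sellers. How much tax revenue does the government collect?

Tax revenue = 2227/6

Pre-tax equilibrium: p* = 27, q* = 133.5.
Tax on sellers shifts supply to qs = -15 + 5.5(p − 3) = -31.5 + 5.5p.
349.5 - 8p = -31.5 + 5.5p gives buyer price pb = 254/9; sellers receive ps = 254/9 − 3 = 227/9.
New quantity: q = 349.5 − 8(254/9) = 2227/18.
Revenue = 3 × 2227/18 = 2227/6.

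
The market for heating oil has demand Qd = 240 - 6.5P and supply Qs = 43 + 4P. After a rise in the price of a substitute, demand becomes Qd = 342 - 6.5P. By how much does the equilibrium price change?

Original equilibrium: P* = 394/21, Q* = 2479/21.
New equilibrium: 342 - 6.5P = 43 + 4P, so 299 = 10.5P and P' = 598/21; Q' = 342 − 6.5(598/21) = 3295/21.
Change in price: 598/21 − 394/21 = 68/7.

ΔP = 68/7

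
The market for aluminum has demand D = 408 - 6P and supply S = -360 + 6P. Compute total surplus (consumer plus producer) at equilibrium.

Equilibrium: 408 - 6P = -360 + 6P gives P* = 64, Q* = 24.
Demand choke price: P = 68; supply starts at P = 60.
CS = ½(68 − 64)(24) = 48; PS = ½(64 − 60)(24) = 48.

Total surplus = 96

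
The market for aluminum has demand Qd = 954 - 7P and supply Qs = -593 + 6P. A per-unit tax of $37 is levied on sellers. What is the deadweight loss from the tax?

Pre-tax equilibrium: P* = 119, Q* = 121.
Tax on sellers shifts supply to Qs = -593 + 6(P − 37) = -815 + 6P.
954 - 7P = -815 + 6P gives buyer price Pb = 1769/13; sellers receive Ps = 1769/13 − 37 = 1288/13.
New quantity: Q = 954 − 7(1769/13) = 19/13.
DWL = ½ × 37 × (121 − 19/13) = 28749/13.

Deadweight loss = 28749/13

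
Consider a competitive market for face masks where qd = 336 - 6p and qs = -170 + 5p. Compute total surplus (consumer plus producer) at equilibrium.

Equilibrium: 336 - 6p = -170 + 5p gives p* = 46, q* = 60.
Demand choke price: p = 56; supply starts at p = 34.
CS = ½(56 − 46)(60) = 300; PS = ½(46 − 34)(60) = 360.

Total surplus = 660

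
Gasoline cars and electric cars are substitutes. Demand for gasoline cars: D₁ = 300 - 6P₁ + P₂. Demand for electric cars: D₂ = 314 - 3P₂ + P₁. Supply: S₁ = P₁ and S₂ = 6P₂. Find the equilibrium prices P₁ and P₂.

P₁ = 1507/31, P₂ = 1249/31

Market 1: 300 - 6P₁ + P₂ = P₁ → 7P₁ - P₂ = 300.
Market 2: 9P₂ - P₁ = 314.
Eliminating P₂: 9×(1) + 1×(2) gives 62P₁ = 3014, so P₁ = 1507/31.
Back-substitute into (2): P₂ = (314 + 1×1507/31) / 9 = 1249/31.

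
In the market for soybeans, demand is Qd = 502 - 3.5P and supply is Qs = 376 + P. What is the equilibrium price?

P* = 28

Set Qd = Qs: 502 - 3.5P = 376 + P.
126 = 4.5P, so P* = 28.
Q* = 502 − 3.5(28) = 404.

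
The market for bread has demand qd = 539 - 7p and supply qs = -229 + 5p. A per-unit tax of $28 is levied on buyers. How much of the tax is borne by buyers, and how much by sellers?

Buyers bear 35/3, sellers bear 49/3

Pre-tax equilibrium: p* = 64, q* = 91.
Tax on buyers shifts demand to qd = 539 − 7(p + 28) = 343 - 7p.
343 - 7p = -229 + 5p gives seller price ps = 143/3; buyers pay pb = 143/3 + 28 = 227/3.
New quantity: q = 539 − 7(227/3) = 28/3.
Buyer burden = 227/3 − 64 = 35/3; seller burden = 64 − 143/3 = 49/3.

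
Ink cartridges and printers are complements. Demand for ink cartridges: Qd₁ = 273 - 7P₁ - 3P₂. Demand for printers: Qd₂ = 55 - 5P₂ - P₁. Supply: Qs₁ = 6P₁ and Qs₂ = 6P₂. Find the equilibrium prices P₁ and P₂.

Market 1: 273 - 7P₁ - 3P₂ = 6P₁ → 13P₁ + 3P₂ = 273.
Market 2: 11P₂ + P₁ = 55.
Eliminating P₂: 11×(1) − 3×(2) gives 140P₁ = 2838, so P₁ = 1419/70.
Back-substitute into (2): P₂ = (55 − 1×1419/70) / 11 = 221/70.

P₁ = 1419/70, P₂ = 221/70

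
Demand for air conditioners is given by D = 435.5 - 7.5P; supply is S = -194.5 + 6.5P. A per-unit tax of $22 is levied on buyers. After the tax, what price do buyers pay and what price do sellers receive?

Buyers pay 773/14, sellers receive 465/14

Pre-tax equilibrium: P* = 45, Q* = 98.
Tax on buyers shifts demand to D = 435.5 − 7.5(P + 22) = 270.5 - 7.5P.
270.5 - 7.5P = -194.5 + 6.5P gives seller price Ps = 465/14; buyers pay Pb = 465/14 + 22 = 773/14.
New quantity: Q = 435.5 − 7.5(773/14) = 599/28.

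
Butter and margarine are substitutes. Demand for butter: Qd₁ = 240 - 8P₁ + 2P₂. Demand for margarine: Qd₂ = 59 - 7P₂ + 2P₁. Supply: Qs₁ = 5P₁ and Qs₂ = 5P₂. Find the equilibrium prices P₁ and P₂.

Market 1: 240 - 8P₁ + 2P₂ = 5P₁ → 13P₁ - 2P₂ = 240.
Market 2: 12P₂ - 2P₁ = 59.
Eliminating P₂: 12×(1) + 2×(2) gives 152P₁ = 2998, so P₁ = 1499/76.
Back-substitute into (2): P₂ = (59 + 2×1499/76) / 12 = 1247/152.

P₁ = 1499/76, P₂ = 1247/152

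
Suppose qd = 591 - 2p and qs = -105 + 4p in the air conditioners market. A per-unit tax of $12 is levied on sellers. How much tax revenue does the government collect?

Pre-tax equilibrium: p* = 116, q* = 359.
Tax on sellers shifts supply to qs = -105 + 4(p − 12) = -153 + 4p.
591 - 2p = -153 + 4p gives buyer price pb = 124; sellers receive ps = 124 − 12 = 112.
New quantity: q = 591 − 2(124) = 343.
Revenue = 12 × 343 = 4116.

Tax revenue = 4116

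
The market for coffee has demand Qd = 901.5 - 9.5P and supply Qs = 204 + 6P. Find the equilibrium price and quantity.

Set Qd = Qs: 901.5 - 9.5P = 204 + 6P.
697.5 = 15.5P, so P* = 45.
Q* = 901.5 − 9.5(45) = 474.

P* = 45, Q* = 474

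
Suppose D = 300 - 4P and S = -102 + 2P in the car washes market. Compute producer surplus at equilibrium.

Equilibrium: 300 - 4P = -102 + 2P gives P* = 67, Q* = 32.
Supply starts at P = 51 (where S = 0).
PS = ½(67 − 51)(32) = 256.

Producer surplus = 256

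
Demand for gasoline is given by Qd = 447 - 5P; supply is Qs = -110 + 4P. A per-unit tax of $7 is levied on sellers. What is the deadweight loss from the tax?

Pre-tax equilibrium: P* = 557/9, Q* = 1238/9.
Tax on sellers shifts supply to Qs = -110 + 4(P − 7) = -138 + 4P.
447 - 5P = -138 + 4P gives buyer price Pb = 65; sellers receive Ps = 65 − 7 = 58.
New quantity: Q = 447 − 5(65) = 122.
DWL = ½ × 7 × (1238/9 − 122) = 490/9.

Deadweight loss = 490/9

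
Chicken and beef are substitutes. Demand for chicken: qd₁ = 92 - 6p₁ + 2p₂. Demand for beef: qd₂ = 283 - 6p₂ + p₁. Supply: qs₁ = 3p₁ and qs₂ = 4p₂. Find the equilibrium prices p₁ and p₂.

Market 1: 92 - 6p₁ + 2p₂ = 3p₁ → 9p₁ - 2p₂ = 92.
Market 2: 10p₂ - p₁ = 283.
Eliminating p₂: 10×(1) + 2×(2) gives 88p₁ = 1486, so p₁ = 743/44.
Back-substitute into (2): p₂ = (283 + 1×743/44) / 10 = 2639/88.

p₁ = 743/44, p₂ = 2639/88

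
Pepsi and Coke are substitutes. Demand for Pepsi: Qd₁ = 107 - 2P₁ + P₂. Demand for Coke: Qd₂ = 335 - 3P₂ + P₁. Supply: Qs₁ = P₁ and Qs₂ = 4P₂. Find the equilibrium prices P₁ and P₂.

P₁ = 54.2, P₂ = 55.6

Market 1: 107 - 2P₁ + P₂ = P₁ → 3P₁ - P₂ = 107.
Market 2: 7P₂ - P₁ = 335.
Eliminating P₂: 7×(1) + 1×(2) gives 20P₁ = 1084, so P₁ = 54.2.
Back-substitute into (2): P₂ = (335 + 1×54.2) / 7 = 55.6.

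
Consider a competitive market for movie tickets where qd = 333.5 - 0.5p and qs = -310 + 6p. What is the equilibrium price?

p* = 99

Set qd = qs: 333.5 - 0.5p = -310 + 6p.
643.5 = 6.5p, so p* = 99.
q* = 333.5 − 0.5(99) = 284.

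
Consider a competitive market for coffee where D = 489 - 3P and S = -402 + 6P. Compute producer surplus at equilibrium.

Equilibrium: 489 - 3P = -402 + 6P gives P* = 99, Q* = 192.
Supply starts at P = 67 (where S = 0).
PS = ½(99 − 67)(192) = 3072.

Producer surplus = 3072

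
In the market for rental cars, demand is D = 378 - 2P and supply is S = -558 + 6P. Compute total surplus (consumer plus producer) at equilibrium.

Equilibrium: 378 - 2P = -558 + 6P gives P* = 117, Q* = 144.
Demand choke price: P = 189; supply starts at P = 93.
CS = ½(189 − 117)(144) = 5184; PS = ½(117 − 93)(144) = 1728.

Total surplus = 6912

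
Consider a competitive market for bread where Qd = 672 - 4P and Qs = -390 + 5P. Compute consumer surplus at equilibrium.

Equilibrium: 672 - 4P = -390 + 5P gives P* = 118, Q* = 200.
Demand choke price (Qd = 0): P = 168.
CS = ½(168 − 118)(200) = 5000.

Consumer surplus = 5000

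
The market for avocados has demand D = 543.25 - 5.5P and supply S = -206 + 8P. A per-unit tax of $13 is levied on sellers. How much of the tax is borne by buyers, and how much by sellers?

Buyers bear 208/27, sellers bear 143/27

Pre-tax equilibrium: P* = 55.5, Q* = 238.
Tax on sellers shifts supply to S = -206 + 8(P − 13) = -310 + 8P.
543.25 - 5.5P = -310 + 8P gives buyer price Pb = 3413/54; sellers receive Ps = 3413/54 − 13 = 2711/54.
New quantity: Q = 543.25 − 5.5(3413/54) = 5282/27.
Buyer burden = 3413/54 − 55.5 = 208/27; seller burden = 55.5 − 2711/54 = 143/27.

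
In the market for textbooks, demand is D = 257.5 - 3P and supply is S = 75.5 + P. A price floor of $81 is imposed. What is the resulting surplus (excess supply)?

Equilibrium price would be P* = 45.5, so the floor at 81 binds.
At P = 81: D = 14.5, S = 156.5.
Surplus = 156.5 − 14.5 = 142.

Surplus = 142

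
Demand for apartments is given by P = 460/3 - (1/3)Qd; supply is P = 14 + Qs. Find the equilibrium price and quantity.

Set the two price expressions equal: 460/3 - (1/3)Q = 14 + Q.
418/3 = (4/3)Q, so Q* = 104.5.
P* = 460/3 − (1/3)(104.5) = 118.5.

P* = 118.5, Q* = 104.5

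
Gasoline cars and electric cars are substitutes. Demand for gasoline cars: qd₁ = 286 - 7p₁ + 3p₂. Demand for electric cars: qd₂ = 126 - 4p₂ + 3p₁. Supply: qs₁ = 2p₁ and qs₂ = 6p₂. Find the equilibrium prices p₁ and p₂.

Market 1: 286 - 7p₁ + 3p₂ = 2p₁ → 9p₁ - 3p₂ = 286.
Market 2: 10p₂ - 3p₁ = 126.
Eliminating p₂: 10×(1) + 3×(2) gives 81p₁ = 3238, so p₁ = 3238/81.
Back-substitute into (2): p₂ = (126 + 3×3238/81) / 10 = 664/27.

p₁ = 3238/81, p₂ = 664/27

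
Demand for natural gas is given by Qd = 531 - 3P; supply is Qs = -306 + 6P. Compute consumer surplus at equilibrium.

Equilibrium: 531 - 3P = -306 + 6P gives P* = 93, Q* = 252.
Demand choke price (Qd = 0): P = 177.
CS = ½(177 − 93)(252) = 10584.

Consumer surplus = 10584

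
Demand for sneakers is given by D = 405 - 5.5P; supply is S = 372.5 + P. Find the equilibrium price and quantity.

Set D = S: 405 - 5.5P = 372.5 + P.
32.5 = 6.5P, so P* = 5.
Q* = 405 − 5.5(5) = 377.5.

P* = 5, Q* = 377.5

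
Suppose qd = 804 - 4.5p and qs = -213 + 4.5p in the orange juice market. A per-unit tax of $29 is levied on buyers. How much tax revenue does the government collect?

Pre-tax equilibrium: p* = 113, q* = 295.5.
Tax on buyers shifts demand to qd = 804 − 4.5(p + 29) = 673.5 - 4.5p.
673.5 - 4.5p = -213 + 4.5p gives seller price ps = 98.5; buyers pay pb = 98.5 + 29 = 127.5.
New quantity: q = 804 − 4.5(127.5) = 230.25.
Revenue = 29 × 230.25 = 6677.25.

Tax revenue = 6677.25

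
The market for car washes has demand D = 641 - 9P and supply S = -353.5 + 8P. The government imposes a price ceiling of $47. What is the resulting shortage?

Shortage = 195.5

Equilibrium price would be P* = 58.5, so the ceiling at 47 binds.
At P = 47: D = 641 − 9(47) = 218, S = -353.5 + 8(47) = 22.5.
Shortage = 218 − 22.5 = 195.5.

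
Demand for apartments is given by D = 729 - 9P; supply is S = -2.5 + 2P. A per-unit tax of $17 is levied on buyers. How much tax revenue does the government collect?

Pre-tax equilibrium: P* = 66.5, Q* = 130.5.
Tax on buyers shifts demand to D = 729 − 9(P + 17) = 576 - 9P.
576 - 9P = -2.5 + 2P gives seller price Ps = 1157/22; buyers pay Pb = 1157/22 + 17 = 1531/22.
New quantity: Q = 729 − 9(1531/22) = 2259/22.
Revenue = 17 × 2259/22 = 38403/22.

Tax revenue = 38403/22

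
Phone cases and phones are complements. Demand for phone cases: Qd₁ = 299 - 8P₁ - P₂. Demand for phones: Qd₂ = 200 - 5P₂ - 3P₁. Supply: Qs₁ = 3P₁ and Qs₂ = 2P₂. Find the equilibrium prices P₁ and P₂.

P₁ = 1893/74, P₂ = 1303/74

Market 1: 299 - 8P₁ - P₂ = 3P₁ → 11P₁ + P₂ = 299.
Market 2: 7P₂ + 3P₁ = 200.
Eliminating P₂: 7×(1) − 1×(2) gives 74P₁ = 1893, so P₁ = 1893/74.
Back-substitute into (2): P₂ = (200 − 3×1893/74) / 7 = 1303/74.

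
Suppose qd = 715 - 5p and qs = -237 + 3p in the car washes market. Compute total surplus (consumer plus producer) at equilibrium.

Equilibrium: 715 - 5p = -237 + 3p gives p* = 119, q* = 120.
Demand choke price: p = 143; supply starts at p = 79.
CS = ½(143 − 119)(120) = 1440; PS = ½(119 − 79)(120) = 2400.

Total surplus = 3840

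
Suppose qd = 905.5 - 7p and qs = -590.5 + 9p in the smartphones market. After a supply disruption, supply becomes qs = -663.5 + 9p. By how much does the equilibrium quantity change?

Original equilibrium: p* = 93.5, q* = 251.
New equilibrium: 905.5 - 7p = -663.5 + 9p, so 1569 = 16p and p' = 98.0625; q' = 905.5 − 7(98.0625) = 219.0625.
Change in quantity: 219.0625 − 251 = -31.9375.

Δq = -31.9375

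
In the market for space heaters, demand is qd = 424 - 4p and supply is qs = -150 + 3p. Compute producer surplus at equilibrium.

Equilibrium: 424 - 4p = -150 + 3p gives p* = 82, q* = 96.
Supply starts at p = 50 (where qs = 0).
PS = ½(82 − 50)(96) = 1536.

Producer surplus = 1536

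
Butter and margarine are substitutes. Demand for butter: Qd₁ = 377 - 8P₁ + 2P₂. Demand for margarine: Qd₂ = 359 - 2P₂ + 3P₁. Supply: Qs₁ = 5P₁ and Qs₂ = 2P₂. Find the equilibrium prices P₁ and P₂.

P₁ = 1113/23, P₂ = 2899/23

Market 1: 377 - 8P₁ + 2P₂ = 5P₁ → 13P₁ - 2P₂ = 377.
Market 2: 4P₂ - 3P₁ = 359.
Eliminating P₂: 4×(1) + 2×(2) gives 46P₁ = 2226, so P₁ = 1113/23.
Back-substitute into (2): P₂ = (359 + 3×1113/23) / 4 = 2899/23.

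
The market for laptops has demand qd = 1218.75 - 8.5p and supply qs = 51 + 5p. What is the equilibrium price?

Set qd = qs: 1218.75 - 8.5p = 51 + 5p.
1167.75 = 13.5p, so p* = 86.5.
q* = 1218.75 − 8.5(86.5) = 483.5.

p* = 86.5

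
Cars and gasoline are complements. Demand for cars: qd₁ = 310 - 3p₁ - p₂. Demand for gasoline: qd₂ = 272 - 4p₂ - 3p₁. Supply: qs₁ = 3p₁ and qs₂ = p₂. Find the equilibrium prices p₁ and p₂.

Market 1: 310 - 3p₁ - p₂ = 3p₁ → 6p₁ + p₂ = 310.
Market 2: 5p₂ + 3p₁ = 272.
Eliminating p₂: 5×(1) − 1×(2) gives 27p₁ = 1278, so p₁ = 142/3.
Back-substitute into (2): p₂ = (272 − 3×142/3) / 5 = 26.

p₁ = 142/3, p₂ = 26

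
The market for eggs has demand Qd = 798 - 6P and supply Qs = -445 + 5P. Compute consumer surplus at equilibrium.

Consumer surplus = 1200

Equilibrium: 798 - 6P = -445 + 5P gives P* = 113, Q* = 120.
Demand choke price (Qd = 0): P = 133.
CS = ½(133 − 113)(120) = 1200.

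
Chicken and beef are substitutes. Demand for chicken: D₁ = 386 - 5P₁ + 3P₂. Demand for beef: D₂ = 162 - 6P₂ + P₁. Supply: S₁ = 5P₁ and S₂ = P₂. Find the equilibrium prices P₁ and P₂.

Market 1: 386 - 5P₁ + 3P₂ = 5P₁ → 10P₁ - 3P₂ = 386.
Market 2: 7P₂ - P₁ = 162.
Eliminating P₂: 7×(1) + 3×(2) gives 67P₁ = 3188, so P₁ = 3188/67.
Back-substitute into (2): P₂ = (162 + 1×3188/67) / 7 = 2006/67.

P₁ = 3188/67, P₂ = 2006/67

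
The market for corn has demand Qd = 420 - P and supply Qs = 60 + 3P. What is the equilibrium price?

P* = 90

Set Qd = Qs: 420 - P = 60 + 3P.
360 = 4P, so P* = 90.
Q* = 420 − 1(90) = 330.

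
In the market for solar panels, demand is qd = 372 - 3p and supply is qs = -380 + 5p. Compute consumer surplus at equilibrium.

Equilibrium: 372 - 3p = -380 + 5p gives p* = 94, q* = 90.
Demand choke price (qd = 0): p = 124.
CS = ½(124 − 94)(90) = 1350.

Consumer surplus = 1350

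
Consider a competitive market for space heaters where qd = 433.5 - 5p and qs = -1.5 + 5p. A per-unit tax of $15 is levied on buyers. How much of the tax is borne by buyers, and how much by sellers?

Buyers bear $7.5, sellers bear $7.5

Pre-tax equilibrium: p* = 43.5, q* = 216.
Tax on buyers shifts demand to qd = 433.5 − 5(p + 15) = 358.5 - 5p.
358.5 - 5p = -1.5 + 5p gives seller price ps = 36; buyers pay pb = 36 + 15 = 51.
New quantity: q = 433.5 − 5(51) = 178.5.
Buyer burden = 51 − 43.5 = 7.5; seller burden = 43.5 − 36 = 7.5.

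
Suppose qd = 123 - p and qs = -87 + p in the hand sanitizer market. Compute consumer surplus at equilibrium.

Consumer surplus = 162

Equilibrium: 123 - p = -87 + p gives p* = 105, q* = 18.
Demand choke price (qd = 0): p = 123.
CS = ½(123 − 105)(18) = 162.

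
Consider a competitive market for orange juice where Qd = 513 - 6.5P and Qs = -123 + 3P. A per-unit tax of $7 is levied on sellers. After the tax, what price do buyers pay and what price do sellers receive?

Buyers pay 1314/19, sellers receive 1181/19

Pre-tax equilibrium: P* = 1272/19, Q* = 1479/19.
Tax on sellers shifts supply to Qs = -123 + 3(P − 7) = -144 + 3P.
513 - 6.5P = -144 + 3P gives buyer price Pb = 1314/19; sellers receive Ps = 1314/19 − 7 = 1181/19.
New quantity: Q = 513 − 6.5(1314/19) = 1206/19.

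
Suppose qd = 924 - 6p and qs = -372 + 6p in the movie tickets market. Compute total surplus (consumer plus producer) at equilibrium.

Equilibrium: 924 - 6p = -372 + 6p gives p* = 108, q* = 276.
Demand choke price: p = 154; supply starts at p = 62.
CS = ½(154 − 108)(276) = 6348; PS = ½(108 − 62)(276) = 6348.

Total surplus = 12696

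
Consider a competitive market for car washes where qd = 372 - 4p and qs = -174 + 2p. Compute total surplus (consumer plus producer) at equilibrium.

Equilibrium: 372 - 4p = -174 + 2p gives p* = 91, q* = 8.
Demand choke price: p = 93; supply starts at p = 87.
CS = ½(93 − 91)(8) = 8; PS = ½(91 − 87)(8) = 16.

Total surplus = 24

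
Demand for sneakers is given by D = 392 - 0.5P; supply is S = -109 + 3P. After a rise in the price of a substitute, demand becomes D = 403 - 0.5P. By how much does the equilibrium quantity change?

ΔQ = 66/7

Original equilibrium: P* = 1002/7, Q* = 2243/7.
New equilibrium: 403 - 0.5P = -109 + 3P, so 512 = 3.5P and P' = 1024/7; Q' = 403 − 0.5(1024/7) = 2309/7.
Change in quantity: 2309/7 − 2243/7 = 66/7.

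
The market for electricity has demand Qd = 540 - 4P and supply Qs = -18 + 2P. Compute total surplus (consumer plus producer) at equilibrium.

Total surplus = 10584

Equilibrium: 540 - 4P = -18 + 2P gives P* = 93, Q* = 168.
Demand choke price: P = 135; supply starts at P = 9.
CS = ½(135 − 93)(168) = 3528; PS = ½(93 − 9)(168) = 7056.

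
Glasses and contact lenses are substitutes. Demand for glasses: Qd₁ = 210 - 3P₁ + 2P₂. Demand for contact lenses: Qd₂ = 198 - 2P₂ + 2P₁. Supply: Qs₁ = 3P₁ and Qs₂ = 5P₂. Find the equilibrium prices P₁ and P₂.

Market 1: 210 - 3P₁ + 2P₂ = 3P₁ → 6P₁ - 2P₂ = 210.
Market 2: 7P₂ - 2P₁ = 198.
Eliminating P₂: 7×(1) + 2×(2) gives 38P₁ = 1866, so P₁ = 933/19.
Back-substitute into (2): P₂ = (198 + 2×933/19) / 7 = 804/19.

P₁ = 933/19, P₂ = 804/19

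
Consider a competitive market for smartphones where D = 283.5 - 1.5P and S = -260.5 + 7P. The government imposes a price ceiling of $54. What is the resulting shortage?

Equilibrium price would be P* = 64, so the ceiling at 54 binds.
At P = 54: D = 283.5 − 1.5(54) = 202.5, S = -260.5 + 7(54) = 117.5.
Shortage = 202.5 − 117.5 = 85.

Shortage = 85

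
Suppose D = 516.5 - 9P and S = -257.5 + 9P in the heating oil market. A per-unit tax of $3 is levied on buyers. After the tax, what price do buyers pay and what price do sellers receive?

Pre-tax equilibrium: P* = 43, Q* = 129.5.
Tax on buyers shifts demand to D = 516.5 − 9(P + 3) = 489.5 - 9P.
489.5 - 9P = -257.5 + 9P gives seller price Ps = 41.5; buyers pay Pb = 41.5 + 3 = 44.5.
New quantity: Q = 516.5 − 9(44.5) = 116.

Buyers pay $44.5, sellers receive $41.5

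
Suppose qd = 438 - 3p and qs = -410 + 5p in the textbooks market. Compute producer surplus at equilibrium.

Equilibrium: 438 - 3p = -410 + 5p gives p* = 106, q* = 120.
Supply starts at p = 82 (where qs = 0).
PS = ½(106 − 82)(120) = 1440.

Producer surplus = 1440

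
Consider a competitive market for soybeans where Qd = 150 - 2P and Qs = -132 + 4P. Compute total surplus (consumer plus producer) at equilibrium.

Total surplus = 1176

Equilibrium: 150 - 2P = -132 + 4P gives P* = 47, Q* = 56.
Demand choke price: P = 75; supply starts at P = 33.
CS = ½(75 − 47)(56) = 784; PS = ½(47 − 33)(56) = 392.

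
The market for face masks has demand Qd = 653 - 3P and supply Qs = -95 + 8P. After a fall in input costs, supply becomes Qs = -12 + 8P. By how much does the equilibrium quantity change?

ΔQ = 249/11

Original equilibrium: P* = 68, Q* = 449.
New equilibrium: 653 - 3P = -12 + 8P, so 665 = 11P and P' = 665/11; Q' = 653 − 3(665/11) = 5188/11.
Change in quantity: 5188/11 − 449 = 249/11.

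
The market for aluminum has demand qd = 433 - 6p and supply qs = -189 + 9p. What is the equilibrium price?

Set qd = qs: 433 - 6p = -189 + 9p.
622 = 15p, so p* = 622/15.
q* = 433 − 6(622/15) = 184.2.

p* = 622/15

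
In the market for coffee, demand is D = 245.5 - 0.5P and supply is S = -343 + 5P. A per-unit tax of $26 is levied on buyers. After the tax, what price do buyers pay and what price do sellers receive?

Buyers pay 1437/11, sellers receive 1151/11

Pre-tax equilibrium: P* = 107, Q* = 192.
Tax on buyers shifts demand to D = 245.5 − 0.5(P + 26) = 232.5 - 0.5P.
232.5 - 0.5P = -343 + 5P gives seller price Ps = 1151/11; buyers pay Pb = 1151/11 + 26 = 1437/11.
New quantity: Q = 245.5 − 0.5(1437/11) = 1982/11.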